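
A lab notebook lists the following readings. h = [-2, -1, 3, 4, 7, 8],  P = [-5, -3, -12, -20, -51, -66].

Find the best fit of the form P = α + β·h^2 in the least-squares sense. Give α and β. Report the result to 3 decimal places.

Forming AᵀA = [[6, 143]; [143, 6851]] and AᵀP = [-157, -7174]ᵀ gives AᵀA·[α, β]ᵀ = AᵀP.
Eliminating β: 6851·(row 1) − 143·(row 2) gives 20657·α = 6851·(-157) − 143·(-7174) = -49725, so α = -3825/1589.
Then β = ((-7174) − 143·(-3825/1589))/6851 = -20593/20657.

α = -2.407, β = -0.997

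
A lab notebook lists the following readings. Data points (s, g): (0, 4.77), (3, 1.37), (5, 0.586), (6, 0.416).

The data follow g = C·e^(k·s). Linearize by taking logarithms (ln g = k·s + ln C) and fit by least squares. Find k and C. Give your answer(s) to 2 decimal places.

k = -0.41, C = 4.73

With ln gᵢ as the transformed response and sᵢ as the regressor:
AᵀA = [[70.0000, 14.0000]; [14.0000, 4]], rhs = [-6.9902, 0.4657]ᵀ  (here Σs = 14.0000, Σ(s)² = 70.0000, Σln g = 0.4657, Σs·ln g = -6.9902).
Slope k = (n·Σs·ln g − Σs·Σln g)/(n·Σ(s)² − (Σs)²) = (4·-6.9902 − 14.0000·0.4657)/84.0000 = -0.41047; ln C = (Σln g − k·Σs)/n = 1.55307, so C = exp(1.55307) = 4.72596.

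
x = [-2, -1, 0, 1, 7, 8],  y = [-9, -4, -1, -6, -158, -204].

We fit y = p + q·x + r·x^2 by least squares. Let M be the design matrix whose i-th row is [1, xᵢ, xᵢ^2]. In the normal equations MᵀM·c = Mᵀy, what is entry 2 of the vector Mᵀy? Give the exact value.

-2722

Entry 2 ↔ basis x, so (Mᵀy)_{2} = Σᵢ (x)·yᵢ = (-2)·(-9) + (-1)·(-4) + (0)·(-1) + (1)·(-6) + (7)·(-158) + (8)·(-204) = -2722.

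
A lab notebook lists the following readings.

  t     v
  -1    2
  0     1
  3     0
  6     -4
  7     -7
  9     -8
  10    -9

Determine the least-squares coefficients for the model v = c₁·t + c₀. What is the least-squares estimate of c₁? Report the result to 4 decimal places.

With design matrix X, XᵀX = [[276, 34]; [34, 7]] and Xᵀv = [-237, -25]ᵀ.
Determinant 276·7 − 34² = 776.
c₁ = ((-237)·7 − 34·(-25))/776 = -809/776; c₀ = (276·(-25) − 34·(-237))/776 = 579/388.

c₁ = -1.0425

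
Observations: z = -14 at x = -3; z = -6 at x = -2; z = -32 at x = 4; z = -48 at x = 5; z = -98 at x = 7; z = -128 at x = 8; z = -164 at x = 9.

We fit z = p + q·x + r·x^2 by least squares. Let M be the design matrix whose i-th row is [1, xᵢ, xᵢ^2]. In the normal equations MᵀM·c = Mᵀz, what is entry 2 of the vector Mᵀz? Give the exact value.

-3500

Entry 2 ↔ basis x, so (Mᵀz)_{2} = Σᵢ (x)·zᵢ = (-3)·(-14) + (-2)·(-6) + (4)·(-32) + (5)·(-48) + (7)·(-98) + (8)·(-128) + (9)·(-164) = -3500.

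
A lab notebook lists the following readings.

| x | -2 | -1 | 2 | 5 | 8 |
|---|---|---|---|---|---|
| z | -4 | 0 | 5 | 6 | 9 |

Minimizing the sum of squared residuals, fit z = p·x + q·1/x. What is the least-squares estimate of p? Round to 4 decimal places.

Forming AᵀA = [[98, 5]; [5, 2489/1600]] and Aᵀz = [120, 273/40]ᵀ gives AᵀA·[p, q]ᵀ = Aᵀz.
Determinant 98·(2489/1600) − 5² = 101961/800.
p = (120·(2489/1600) − 5·(273/40))/(101961/800) = 13560/11329; q = (98·(273/40) − 5·120)/(101961/800) = 6120/11329.

p = 1.1969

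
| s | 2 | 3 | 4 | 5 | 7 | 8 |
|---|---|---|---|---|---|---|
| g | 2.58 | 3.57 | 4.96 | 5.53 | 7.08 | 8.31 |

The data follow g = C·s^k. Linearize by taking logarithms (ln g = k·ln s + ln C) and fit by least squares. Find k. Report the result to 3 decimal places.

With ln gᵢ as the transformed response and ln sᵢ as the regressor:
XᵀX = [[14.3101, 8.8128]; [8.8128, 6]], rhs = [15.2393, 9.6067]ᵀ  (here Σln s = 8.8128, Σ(ln s)² = 14.3101, Σln g = 9.6067, Σln s·ln g = 15.2393).
Δ = 14.3101·6 − (8.8128)² = 8.1947; k = (15.2393·6 − 8.8128·9.6067)/8.1947 = 0.82658, ln C = (14.3101·9.6067 − 8.8128·15.2393)/8.1947 = 0.38703.

k = 0.827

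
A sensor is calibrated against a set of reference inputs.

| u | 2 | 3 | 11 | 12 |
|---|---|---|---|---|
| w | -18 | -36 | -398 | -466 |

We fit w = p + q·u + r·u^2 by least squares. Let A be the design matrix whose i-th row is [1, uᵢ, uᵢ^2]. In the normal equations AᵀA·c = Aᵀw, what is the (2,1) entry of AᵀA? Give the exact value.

Row 2 ↔ basis u, column 1 ↔ basis 1, so (AᵀA)_{2,1} = Σᵢ u = (2)·(1) + (3)·(1) + (11)·(1) + (12)·(1) = 28.

28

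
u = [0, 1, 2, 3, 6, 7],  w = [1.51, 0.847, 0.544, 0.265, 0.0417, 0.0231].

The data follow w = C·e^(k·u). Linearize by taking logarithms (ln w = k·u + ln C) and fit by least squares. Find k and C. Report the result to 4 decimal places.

k = -0.6041, C = 1.6059

Let Y = ln w. Fitting Y = k·u + ln C by least squares:
Σu = 19.0000, Σ(u)² = 99.0000, Σln w = -8.6360, Σu·ln w = -50.8067.
Equations: 99.0000·k + 19.0000·ln C = -50.8067;  19.0000·k + 6·ln C = -8.6360.
Solving (det = 233.0000): k = -0.60411, ln C = 0.47368, so C = exp(0.47368) = 1.60590.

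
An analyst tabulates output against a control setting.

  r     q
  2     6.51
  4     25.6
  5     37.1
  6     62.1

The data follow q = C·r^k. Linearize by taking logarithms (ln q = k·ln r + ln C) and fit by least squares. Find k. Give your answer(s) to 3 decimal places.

k = 2.003

Let Y = ln q. Fitting Y = k·ln r + ln C by least squares:
Σln r = 5.4806, Σ(ln r)² = 8.2030, Σln q = 12.8583, Σln r·ln q = 19.0073.
Normal system: [[8.2030, 5.4806]; [5.4806, 4]]·[k, ln C]ᵀ = [19.0073, 12.8583]ᵀ.
Slope k = (n·Σln r·ln q − Σln r·Σln q)/(n·Σ(ln r)² − (Σln r)²) = (4·19.0073 − 5.4806·12.8583)/2.7744 = 2.00313; ln C = (Σln q − k·Σln r)/n = 0.46997.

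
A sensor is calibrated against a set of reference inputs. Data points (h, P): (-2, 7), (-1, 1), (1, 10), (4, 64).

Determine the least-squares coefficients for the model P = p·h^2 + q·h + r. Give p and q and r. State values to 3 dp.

From the data, Σh^2·h^2 = 274, Σh^2·h = 56, Σh^2 = 22, Σh·h = 22, Σh = 2, Σ1 = 4.
Right-hand side: Σh^2·P = 1063, Σh·P = 251, ΣP = 82.
Row-reducing yields p = 63/22, q = 85/22, r = 31/11.

p = 2.864, q = 3.864, r = 2.818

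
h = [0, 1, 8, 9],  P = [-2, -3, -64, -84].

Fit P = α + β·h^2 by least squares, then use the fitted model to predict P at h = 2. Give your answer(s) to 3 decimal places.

P̂ = -5.814

Compute the Gram sums: Σ1 = 4, Σh^2 = 146, Σh^2·h^2 = 10658.
Right-hand side: ΣP = -153, Σh^2·P = -10903.
det = 4·10658 − 146² = 21316.
α = ((-153)·10658 − 146·(-10903))/21316 = -133/73; β = (4·(-10903) − 146·(-153))/21316 = -10637/10658.
At h = 2: P̂ = (-133/73)·(1) + (-10637/10658)·(4) = -30983/5329.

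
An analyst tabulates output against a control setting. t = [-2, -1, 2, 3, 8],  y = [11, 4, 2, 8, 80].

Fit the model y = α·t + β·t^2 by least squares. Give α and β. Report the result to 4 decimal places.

From the data, Σt·t = 82, Σt·t^2 = 538, Σt^2·t^2 = 4210.
For Xᵀy: Σt·y = 642, Σt^2·y = 5248.
Normal equations: [[82, 538]; [538, 4210]]·[α, β]ᵀ = [642, 5248]ᵀ.
Eliminating β: 4210·(row 1) − 538·(row 2) gives 55776·α = 4210·642 − 538·5248 = -120604, so α = -30151/13944.
Then β = (5248 − 538·(-30151/13944))/4210 = 21235/13944.

α = -2.1623, β = 1.5229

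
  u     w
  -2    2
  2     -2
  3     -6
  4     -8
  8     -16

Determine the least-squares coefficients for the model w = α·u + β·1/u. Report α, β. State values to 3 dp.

α = -2.107, β = 3.679

Entries of AᵀA: Σu·u = 97, Σu·1/u = 5, Σ1/u·1/u = 397/576.
And Σu·w = -186, Σ1/u·w = -8.
AᵀA·[α, β]ᵀ = Aᵀw becomes [[97, 5]; [5, 397/576]]·[α, β]ᵀ = [-186, -8]ᵀ.
Eliminating β: (397/576)·(row 1) − 5·(row 2) gives (24109/576)·α = (397/576)·(-186) − 5·(-8) = -8467/96, so α = -50802/24109.
Then β = ((-8) − 5·(-50802/24109))/(397/576) = 88704/24109.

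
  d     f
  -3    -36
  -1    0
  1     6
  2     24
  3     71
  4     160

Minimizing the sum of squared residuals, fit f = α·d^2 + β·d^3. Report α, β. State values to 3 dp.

α = 1.990, β = 1.997

Setting ∂/∂α … = 0 gives: 436·α + 1056·β = 2977;  1056·α + 5620·β = 13327.
(Σd^2·d^2 = 436, Σd^2·d^3 = 1056, Σd^3·d^3 = 5620, Σd^2·f = 2977, Σd^3·f = 13327.)
Eliminating β: 5620·(row 1) − 1056·(row 2) gives 1335184·α = 5620·2977 − 1056·13327 = 2657428, so α = 664357/333796.
Then β = (13327 − 1056·(664357/333796))/5620 = 666715/333796.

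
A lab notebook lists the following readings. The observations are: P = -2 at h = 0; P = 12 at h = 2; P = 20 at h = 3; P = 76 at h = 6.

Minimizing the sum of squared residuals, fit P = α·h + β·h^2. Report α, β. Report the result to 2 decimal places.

α = 1.57, β = 1.84

Normal-equation sums: Σh·h = 49, Σh·h^2 = 251, Σh^2·h^2 = 1393.
And Σh·P = 540, Σh^2·P = 2964.
Eliminating β: 1393·(row 1) − 251·(row 2) gives 5256·α = 1393·540 − 251·2964 = 8256, so α = 344/219.
Then β = (2964 − 251·(344/219))/1393 = 404/219.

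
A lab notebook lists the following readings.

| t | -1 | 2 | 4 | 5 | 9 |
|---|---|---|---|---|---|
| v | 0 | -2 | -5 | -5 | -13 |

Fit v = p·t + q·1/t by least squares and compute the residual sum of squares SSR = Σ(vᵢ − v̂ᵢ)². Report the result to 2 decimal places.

SSR = 3.12

Forming AᵀA = [[127, 5]; [5, 44221/32400]] and Aᵀv = [-166, -169/36]ᵀ gives AᵀA·[p, q]ᵀ = Aᵀv.
Determinant 127·(44221/32400) − 5² = 4806067/32400.
p = ((-166)·(44221/32400) − 5·(-169/36))/(4806067/32400) = -6580186/4806067; q = (127·(-169/36) − 5·(-166))/(4806067/32400) = 7575300/4806067.
Residuals: 995114/4806067, -239412/4806067, 396584/4806067, 7355535/4806067, -4098897/4806067; SSR = 15003890/4806067.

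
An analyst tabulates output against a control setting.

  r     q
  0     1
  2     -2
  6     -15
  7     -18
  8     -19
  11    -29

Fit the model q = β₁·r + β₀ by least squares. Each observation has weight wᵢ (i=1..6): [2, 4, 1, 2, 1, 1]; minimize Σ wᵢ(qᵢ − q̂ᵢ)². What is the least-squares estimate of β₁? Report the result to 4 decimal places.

β₁ = -2.8347

Compute the Gram sums: Σwᵢ·r·r = 335, Σwᵢ·r = 47, Σwᵢ·1 = 11.
Moment sums: Σwᵢ·r·q = -829, Σwᵢ·q = -105.
Normal equations: [[335, 47]; [47, 11]]·[β₁, β₀]ᵀ = [-829, -105]ᵀ.
Determinant 335·11 − 47² = 1476.
β₁ = ((-829)·11 − 47·(-105))/1476 = -1046/369; β₀ = (335·(-105) − 47·(-829))/1476 = 947/369.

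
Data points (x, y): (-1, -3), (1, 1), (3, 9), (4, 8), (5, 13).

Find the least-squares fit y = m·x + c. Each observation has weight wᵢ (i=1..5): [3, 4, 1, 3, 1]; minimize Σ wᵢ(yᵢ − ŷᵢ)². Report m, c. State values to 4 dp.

MᵀWM·[m, c]ᵀ = MᵀWy reads: 89·m + 21·c = 201;  21·m + 12·c = 41.
(Σwᵢ·x·x = 89, Σwᵢ·x = 21, Σwᵢ·1 = 12, Σwᵢ·x·y = 201, Σwᵢ·y = 41.)
Determinant 89·12 − 21² = 627.
m = (201·12 − 21·41)/627 = 47/19; c = (89·41 − 21·201)/627 = -52/57.

m = 2.4737, c = -0.9123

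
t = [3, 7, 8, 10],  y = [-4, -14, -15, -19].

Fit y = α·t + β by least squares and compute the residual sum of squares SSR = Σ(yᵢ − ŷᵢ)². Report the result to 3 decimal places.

With design matrix A, AᵀA = [[222, 28]; [28, 4]] and Aᵀy = [-420, -52]ᵀ.
Determinant 222·4 − 28² = 104.
α = ((-420)·4 − 28·(-52))/104 = -28/13; β = (222·(-52) − 28·(-420))/104 = 27/13.
Residuals: 5/13, -1, 2/13, 6/13; SSR = 18/13.

SSR = 1.385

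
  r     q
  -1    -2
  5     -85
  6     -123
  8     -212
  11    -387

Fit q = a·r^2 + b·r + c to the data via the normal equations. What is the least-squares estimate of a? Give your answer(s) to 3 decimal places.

a = -2.992

MᵀM·[a, b, c]ᵀ = Mᵀq reads: 20659·a + 2183·b + 247·c = -66950;  2183·a + 247·b + 29·c = -7114;  247·a + 29·b + 5·c = -809.
(Σr^2·r^2 = 20659, Σr^2·r = 2183, Σr^2 = 247, Σr·r = 247, Σr = 29, Σ1 = 5, Σr^2·q = -66950, Σr·q = -7114, Σq = -809.)
Inverting the 3×3 Gram matrix, [a, b, c]ᵀ = [-257609/86106, -193169/86106, -14281/14351]ᵀ.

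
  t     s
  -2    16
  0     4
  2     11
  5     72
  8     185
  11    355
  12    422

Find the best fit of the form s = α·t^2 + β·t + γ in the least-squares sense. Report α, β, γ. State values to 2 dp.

Compute the Gram sums: Σt^2·t^2 = 40130, Σt^2·t = 3696, Σt^2 = 362, Σt·t = 362, Σt = 36, Σ1 = 7.
Right-hand side: Σt^2·s = 117471, Σt·s = 10799, Σs = 1065.
So XᵀX·[α, β, γ]ᵀ = Xᵀs: [[40130, 3696, 362]; [3696, 362, 36]; [362, 36, 7]]·[α, β, γ]ᵀ = [117471, 10799, 1065]ᵀ.
Solving the 3×3 system (Gaussian elimination) gives α = 4456359/1476322, β = -1795013/1476322, γ = 1692960/738161.

α = 3.02, β = -1.22, γ = 2.29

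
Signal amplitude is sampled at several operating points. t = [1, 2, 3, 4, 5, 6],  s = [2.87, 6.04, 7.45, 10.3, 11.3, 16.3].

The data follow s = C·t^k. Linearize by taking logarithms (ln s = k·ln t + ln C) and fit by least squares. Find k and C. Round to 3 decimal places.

k = 0.903, C = 2.939

Let Y = ln s. Fitting Y = k·ln t + ln C by least squares:
Σln t = 6.5793, Σ(ln t)² = 9.4099, Σln s = 12.4090, Σln t·ln s = 15.5895.
Equations: 9.4099·k + 6.5793·ln C = 15.5895;  6.5793·k + 6·ln C = 12.4090.
Slope k = (n·Σln t·ln s − Σln t·Σln s)/(n·Σ(ln t)² − (Σln t)²) = (6·15.5895 − 6.5793·12.4090)/13.1729 = 0.90298; ln C = (Σln s − k·Σln t)/n = 1.07802, so C = exp(1.07802) = 2.93885.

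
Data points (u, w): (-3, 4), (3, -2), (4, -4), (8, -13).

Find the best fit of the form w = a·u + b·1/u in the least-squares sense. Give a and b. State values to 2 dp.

MᵀM·[a, b]ᵀ = Mᵀw reads: 98·a + 4·b = -138;  4·a + (173/576)·b = -37/8.
(Σu·u = 98, Σu·1/u = 4, Σ1/u·1/u = 173/576, Σu·w = -138, Σ1/u·w = -37/8.)
Determinant 98·(173/576) − 4² = 3869/288.
a = ((-138)·(173/576) − 4·(-37/8))/(3869/288) = -6609/3869; b = (98·(-37/8) − 4·(-138))/(3869/288) = 28440/3869.

a = -1.71, b = 7.35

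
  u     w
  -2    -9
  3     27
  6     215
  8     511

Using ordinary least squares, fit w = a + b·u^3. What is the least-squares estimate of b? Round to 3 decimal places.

AᵀA·[a, b]ᵀ = Aᵀw reads: 4·a + 747·b = 744;  747·a + 309593·b = 308873.
Determinant 4·309593 − 747² = 680363.
a = (744·309593 − 747·308873)/680363 = -390939/680363; b = (4·308873 − 747·744)/680363 = 679724/680363.

b = 0.999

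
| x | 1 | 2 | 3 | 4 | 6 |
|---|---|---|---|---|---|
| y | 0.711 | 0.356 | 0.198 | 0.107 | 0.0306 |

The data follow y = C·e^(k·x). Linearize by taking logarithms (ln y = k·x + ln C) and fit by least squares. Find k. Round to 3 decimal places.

k = -0.624

With ln yᵢ as the transformed response and xᵢ as the regressor:
XᵀX = [[66.0000, 16.0000]; [16.0000, 5]], rhs = [-37.1254, -8.7151]ᵀ  (here Σx = 16.0000, Σ(x)² = 66.0000, Σln y = -8.7151, Σx·ln y = -37.1254).
Solving (det = 74.0000): k = -0.62413, ln C = 0.25421.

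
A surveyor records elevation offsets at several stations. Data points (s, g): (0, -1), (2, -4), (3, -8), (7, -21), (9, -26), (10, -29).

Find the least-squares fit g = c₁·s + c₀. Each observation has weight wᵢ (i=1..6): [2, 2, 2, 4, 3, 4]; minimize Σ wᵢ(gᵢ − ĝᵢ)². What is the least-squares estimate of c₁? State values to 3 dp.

With design matrix M, MᵀWM = [[865, 105]; [105, 17]] and MᵀWg = [-2514, -304]ᵀ.
Eliminating c₀: 17·(row 1) − 105·(row 2) gives 3680·c₁ = 17·(-2514) − 105·(-304) = -10818, so c₁ = -5409/1840.
Then c₀ = ((-304) − 105·(-5409/1840))/17 = 101/368.

c₁ = -2.940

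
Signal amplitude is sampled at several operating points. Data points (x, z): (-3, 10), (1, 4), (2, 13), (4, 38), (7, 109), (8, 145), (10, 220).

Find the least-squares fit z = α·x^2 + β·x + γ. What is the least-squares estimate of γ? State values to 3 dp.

γ = -0.947

Normal-equation sums: Σx^2·x^2 = 16851, Σx^2·x = 1901, Σx^2 = 243, Σx·x = 243, Σx = 29, Σ1 = 7.
Moment sums: Σx^2·z = 37375, Σx·z = 4275, Σz = 539.
Normal equations: [[16851, 1901, 243]; [1901, 243, 29]; [243, 29, 7]]·[α, β, γ]ᵀ = [37375, 4275, 539]ᵀ.
Inverting the 3×3 Gram matrix, [α, β, γ]ᵀ = [81703/40976, 431687/204880, -48491/51220]ᵀ.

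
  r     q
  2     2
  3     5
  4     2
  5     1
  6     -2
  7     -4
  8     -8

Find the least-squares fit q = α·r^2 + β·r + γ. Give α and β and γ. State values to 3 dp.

Setting ∂/∂α … = 0 gives: 8771·α + 1295·β + 203·γ = -670;  1295·α + 203·β + 35·γ = -72;  203·α + 35·β + 7·γ = -4.
Row-reducing yields α = -17/42, β = 46/21, γ = 3/14.

α = -0.405, β = 2.190, γ = 0.214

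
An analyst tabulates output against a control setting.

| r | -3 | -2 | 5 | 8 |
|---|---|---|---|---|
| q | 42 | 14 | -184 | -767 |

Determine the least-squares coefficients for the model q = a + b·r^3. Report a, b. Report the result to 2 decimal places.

a = 2.25, b = -1.50

Sums needed: Σ1 = 4, Σr^3 = 602, Σr^3·r^3 = 278562.
For Aᵀq: Σq = -895, Σr^3·q = -416950.
det = 4·278562 − 602² = 751844.
a = ((-895)·278562 − 602·(-416950))/751844 = 845455/375922; b = (4·(-416950) − 602·(-895))/751844 = -564505/375922.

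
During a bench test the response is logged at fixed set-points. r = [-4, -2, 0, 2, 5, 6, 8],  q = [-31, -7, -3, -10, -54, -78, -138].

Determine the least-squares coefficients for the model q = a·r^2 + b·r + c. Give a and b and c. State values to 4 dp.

a = -2.0527, b = -0.6156, c = -0.8439

The normal equations are: 6305·a + 789·b + 149·c = -13554;  789·a + 149·b + 15·c = -1724;  149·a + 15·b + 7·c = -321.
Row-reducing yields a = -1045587/509362, b = -313585/509362, c = -214926/254681.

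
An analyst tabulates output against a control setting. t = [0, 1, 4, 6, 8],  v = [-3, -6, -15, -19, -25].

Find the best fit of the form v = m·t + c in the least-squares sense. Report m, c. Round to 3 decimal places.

With design matrix X, XᵀX = [[117, 19]; [19, 5]] and Xᵀv = [-380, -68]ᵀ.
Determinant 117·5 − 19² = 224.
m = ((-380)·5 − 19·(-68))/224 = -19/7; c = (117·(-68) − 19·(-380))/224 = -23/7.

m = -2.714, c = -3.286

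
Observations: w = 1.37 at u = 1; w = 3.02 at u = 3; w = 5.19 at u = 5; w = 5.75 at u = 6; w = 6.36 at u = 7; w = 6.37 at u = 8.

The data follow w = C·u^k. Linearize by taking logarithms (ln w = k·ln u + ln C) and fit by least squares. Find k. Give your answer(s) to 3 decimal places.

k = 0.781

Let Y = ln w. Fitting Y = k·ln u + ln C by least squares:
Sums: Σln u = 8.5252, Σ(ln u)² = 15.1183, Σln w = 8.5176, Σln u·ln w = 14.4490.
Normal system: [[15.1183, 8.5252]; [8.5252, 6]]·[k, ln C]ᵀ = [14.4490, 8.5176]ᵀ.
Slope k = (n·Σln u·ln w − Σln u·Σln w)/(n·Σ(ln u)² − (Σln u)²) = (6·14.4490 − 8.5252·8.5176)/18.0313 = 0.78085; ln C = (Σln w − k·Σln u)/n = 0.31012.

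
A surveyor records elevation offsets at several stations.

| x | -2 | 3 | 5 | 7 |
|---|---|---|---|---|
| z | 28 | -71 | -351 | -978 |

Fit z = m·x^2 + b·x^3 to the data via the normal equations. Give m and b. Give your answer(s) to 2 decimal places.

Entries of MᵀM: Σx^2·x^2 = 3123, Σx^2·x^3 = 20143, Σx^3·x^3 = 134067.
Right-hand side: Σx^2·z = -57224, Σx^3·z = -381470.
MᵀM·[m, b]ᵀ = Mᵀz becomes [[3123, 20143]; [20143, 134067]]·[m, b]ᵀ = [-57224, -381470]ᵀ.
Determinant 3123·134067 − 20143² = 12950792.
m = ((-57224)·134067 − 20143·(-381470))/12950792 = 6050101/6475396; b = (3123·(-381470) − 20143·(-57224))/12950792 = -19333889/6475396.

m = 0.93, b = -2.99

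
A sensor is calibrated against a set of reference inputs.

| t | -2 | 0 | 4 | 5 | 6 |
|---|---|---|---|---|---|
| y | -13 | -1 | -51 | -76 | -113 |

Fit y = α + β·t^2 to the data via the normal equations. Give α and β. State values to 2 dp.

From the data, Σ1 = 5, Σt^2 = 81, Σt^2·t^2 = 2193.
And Σy = -254, Σt^2·y = -6836.
So AᵀA·[α, β]ᵀ = Aᵀy: [[5, 81]; [81, 2193]]·[α, β]ᵀ = [-254, -6836]ᵀ.
Δ = 5·2193 − 81² = 4404.
α = ((-254)·2193 − 81·(-6836))/4404 = -551/734; β = (5·(-6836) − 81·(-254))/4404 = -6803/2202.

α = -0.75, β = -3.09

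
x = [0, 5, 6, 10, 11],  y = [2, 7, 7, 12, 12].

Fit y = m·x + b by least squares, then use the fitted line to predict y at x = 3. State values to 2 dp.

ŷ = 4.78

Compute the Gram sums: Σx·x = 282, Σx = 32, Σ1 = 5.
Moment sums: Σx·y = 329, Σy = 40.
Determinant 282·5 − 32² = 386.
m = (329·5 − 32·40)/386 = 365/386; b = (282·40 − 32·329)/386 = 376/193.
At x = 3: ŷ = (365/386)·(3) + (376/193)·(1) = 1847/386.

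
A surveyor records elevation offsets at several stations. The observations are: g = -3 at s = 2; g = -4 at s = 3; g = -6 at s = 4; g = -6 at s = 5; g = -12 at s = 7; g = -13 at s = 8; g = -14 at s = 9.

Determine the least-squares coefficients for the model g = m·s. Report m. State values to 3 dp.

The normal equations are: 248·m = -386.
m = (-386)/248 = -1.55645.

m = -1.556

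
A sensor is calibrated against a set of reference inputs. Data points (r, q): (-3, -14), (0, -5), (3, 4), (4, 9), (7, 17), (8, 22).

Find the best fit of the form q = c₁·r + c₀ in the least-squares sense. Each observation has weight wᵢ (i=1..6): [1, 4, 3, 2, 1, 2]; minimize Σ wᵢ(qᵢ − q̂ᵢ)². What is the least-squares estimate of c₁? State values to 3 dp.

From the data, Σwᵢ·r·r = 245, Σwᵢ·r = 37, Σwᵢ·1 = 13.
And Σwᵢ·r·q = 621, Σwᵢ·q = 57.
XᵀWX·[c₁, c₀]ᵀ = XᵀWq becomes [[245, 37]; [37, 13]]·[c₁, c₀]ᵀ = [621, 57]ᵀ.
Δ = 245·13 − 37² = 1816.
c₁ = (621·13 − 37·57)/1816 = 1491/454; c₀ = (245·57 − 37·621)/1816 = -2253/454.

c₁ = 3.284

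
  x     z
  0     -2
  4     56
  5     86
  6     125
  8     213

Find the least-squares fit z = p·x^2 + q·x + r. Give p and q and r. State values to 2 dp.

p = 3.06, q = 2.50, r = -2.18

With design matrix M, MᵀM = [[6273, 917, 141]; [917, 141, 23]; [141, 23, 5]] and Mᵀz = [21178, 3108, 478]ᵀ.
Inverting the 3×3 Gram matrix, [p, q, r]ᵀ = [3063/1001, 2500/1001, -2181/1001]ᵀ.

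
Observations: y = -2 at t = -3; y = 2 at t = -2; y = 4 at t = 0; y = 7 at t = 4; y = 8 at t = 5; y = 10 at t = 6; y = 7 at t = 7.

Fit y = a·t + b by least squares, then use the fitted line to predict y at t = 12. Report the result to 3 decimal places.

Normal-equation sums: Σt·t = 139, Σt = 17, Σ1 = 7.
Right-hand side: Σt·y = 179, Σy = 36.
XᵀX·[a, b]ᵀ = Xᵀy becomes [[139, 17]; [17, 7]]·[a, b]ᵀ = [179, 36]ᵀ.
Determinant 139·7 − 17² = 684.
a = (179·7 − 17·36)/684 = 641/684; b = (139·36 − 17·179)/684 = 1961/684.
At t = 12: ŷ = (641/684)·(12) + (1961/684)·(1) = 9653/684.

ŷ = 14.113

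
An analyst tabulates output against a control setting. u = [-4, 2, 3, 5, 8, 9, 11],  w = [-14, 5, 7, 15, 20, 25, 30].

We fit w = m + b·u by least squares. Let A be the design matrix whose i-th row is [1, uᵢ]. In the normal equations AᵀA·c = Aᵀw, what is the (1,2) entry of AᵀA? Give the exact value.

Row 1 ↔ basis 1, column 2 ↔ basis u, so (AᵀA)_{1,2} = Σᵢ u = (1)·(-4) + (1)·(2) + (1)·(3) + (1)·(5) + (1)·(8) + (1)·(9) + (1)·(11) = 34.

34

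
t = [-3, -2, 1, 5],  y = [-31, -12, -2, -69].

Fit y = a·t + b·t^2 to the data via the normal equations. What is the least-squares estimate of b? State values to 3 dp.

b = -2.971

The normal system XᵀX·[a, b]ᵀ = Xᵀy is [[39, 91]; [91, 723]]·[a, b]ᵀ = [-230, -2054]ᵀ.
Determinant 39·723 − 91² = 19916.
a = ((-230)·723 − 91·(-2054))/19916 = 5156/4979; b = (39·(-2054) − 91·(-230))/19916 = -1138/383.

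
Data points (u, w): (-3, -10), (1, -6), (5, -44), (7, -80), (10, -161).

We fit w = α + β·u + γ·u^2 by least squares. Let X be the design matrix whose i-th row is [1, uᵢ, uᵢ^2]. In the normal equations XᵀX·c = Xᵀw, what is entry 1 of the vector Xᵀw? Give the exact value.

-301

Entry 1 ↔ basis 1, so (Xᵀw)_{1} = Σᵢ wᵢ = (1)·(-10) + (1)·(-6) + (1)·(-44) + (1)·(-80) + (1)·(-161) = -301.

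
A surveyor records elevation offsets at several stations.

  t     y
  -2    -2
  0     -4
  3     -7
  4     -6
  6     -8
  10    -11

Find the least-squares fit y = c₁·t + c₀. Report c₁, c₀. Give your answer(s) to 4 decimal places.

c₁ = -0.7213, c₀ = -3.8087

Forming XᵀX = [[165, 21]; [21, 6]] and Xᵀy = [-199, -38]ᵀ gives XᵀX·[c₁, c₀]ᵀ = Xᵀy.
Eliminating c₀: 6·(row 1) − 21·(row 2) gives 549·c₁ = 6·(-199) − 21·(-38) = -396, so c₁ = -44/61.
Then c₀ = ((-38) − 21·(-44/61))/6 = -697/183.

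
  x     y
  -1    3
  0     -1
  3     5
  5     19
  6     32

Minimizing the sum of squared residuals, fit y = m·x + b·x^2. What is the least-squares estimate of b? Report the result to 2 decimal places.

b = 1.22

With design matrix M, MᵀM = [[71, 367]; [367, 2003]] and Mᵀy = [299, 1675]ᵀ.
Eliminating b: 2003·(row 1) − 367·(row 2) gives 7524·m = 2003·299 − 367·1675 = -15828, so m = -1319/627.
Then b = (1675 − 367·(-1319/627))/2003 = 766/627.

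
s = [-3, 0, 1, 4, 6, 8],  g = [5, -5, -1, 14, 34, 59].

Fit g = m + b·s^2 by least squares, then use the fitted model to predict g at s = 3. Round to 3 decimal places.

ĝ = 5.830

Compute the Gram sums: Σ1 = 6, Σs^2 = 126, Σs^2·s^2 = 5730.
Right-hand side: Σg = 106, Σs^2·g = 5268.
Δ = 6·5730 − 126² = 18504.
m = (106·5730 − 126·5268)/18504 = -4699/1542; b = (6·5268 − 126·106)/18504 = 507/514.
At s = 3: ĝ = (-4699/1542)·(1) + (507/514)·(9) = 4495/771.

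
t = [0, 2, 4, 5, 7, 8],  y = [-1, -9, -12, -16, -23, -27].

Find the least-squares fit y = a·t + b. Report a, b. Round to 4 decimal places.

a = -3.1250, b = -1.1250

Entries of AᵀA: Σt·t = 158, Σt = 26, Σ1 = 6.
Moment sums: Σt·y = -523, Σy = -88.
AᵀA·[a, b]ᵀ = Aᵀy becomes [[158, 26]; [26, 6]]·[a, b]ᵀ = [-523, -88]ᵀ.
det = 158·6 − 26² = 272.
a = ((-523)·6 − 26·(-88))/272 = -25/8; b = (158·(-88) − 26·(-523))/272 = -9/8.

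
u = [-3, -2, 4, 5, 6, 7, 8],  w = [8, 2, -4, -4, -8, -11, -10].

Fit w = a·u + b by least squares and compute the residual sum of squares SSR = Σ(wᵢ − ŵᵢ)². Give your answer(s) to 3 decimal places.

Setting ∂/∂a … = 0 gives: 203·a + 25·b = -269;  25·a + 7·b = -27.
Δ = 203·7 − 25² = 796.
a = ((-269)·7 − 25·(-27))/796 = -302/199; b = (203·(-27) − 25·(-269))/796 = 311/199.
Residuals: 375/199, -517/199, 101/199, 403/199, -91/199, -386/199, 115/199; SSR = 3774/199.

SSR = 18.965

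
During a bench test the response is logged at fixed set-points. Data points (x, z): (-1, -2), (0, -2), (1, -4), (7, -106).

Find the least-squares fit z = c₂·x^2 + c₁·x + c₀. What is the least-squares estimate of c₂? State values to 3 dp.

c₂ = -1.986

Setting ∂/∂c₂ … = 0 gives: 2403·c₂ + 343·c₁ + 51·c₀ = -5200;  343·c₂ + 51·c₁ + 7·c₀ = -744;  51·c₂ + 7·c₁ + 4·c₀ = -114.
(Σx^2·x^2 = 2403, Σx^2·x = 343, Σx^2 = 51, Σx·x = 51, Σx = 7, Σ1 = 4, Σx^2·z = -5200, Σx·z = -744, Σz = -114.)
Solving the 3×3 system (Gaussian elimination) gives c₂ = -701/353, c₁ = -1849/1765, c₀ = -2378/1765.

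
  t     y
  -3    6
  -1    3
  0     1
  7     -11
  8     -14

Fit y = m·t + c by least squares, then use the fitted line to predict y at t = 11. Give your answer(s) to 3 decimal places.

ŷ = -18.765

Sums needed: Σt·t = 123, Σt = 11, Σ1 = 5.
Right-hand side: Σt·y = -210, Σy = -15.
So MᵀM·[m, c]ᵀ = Mᵀy: [[123, 11]; [11, 5]]·[m, c]ᵀ = [-210, -15]ᵀ.
Determinant 123·5 − 11² = 494.
m = ((-210)·5 − 11·(-15))/494 = -885/494; c = (123·(-15) − 11·(-210))/494 = 465/494.
At t = 11: ŷ = (-885/494)·(11) + (465/494)·(1) = -4635/247.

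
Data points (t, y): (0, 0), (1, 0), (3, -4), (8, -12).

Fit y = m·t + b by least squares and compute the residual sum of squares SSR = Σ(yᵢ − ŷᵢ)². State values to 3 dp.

The normal system XᵀX·[m, b]ᵀ = Xᵀy is [[74, 12]; [12, 4]]·[m, b]ᵀ = [-108, -16]ᵀ.
Determinant 74·4 − 12² = 152.
m = ((-108)·4 − 12·(-16))/152 = -30/19; b = (74·(-16) − 12·(-108))/152 = 14/19.
Residuals: -14/19, 16/19, 0, -2/19; SSR = 24/19.

SSR = 1.263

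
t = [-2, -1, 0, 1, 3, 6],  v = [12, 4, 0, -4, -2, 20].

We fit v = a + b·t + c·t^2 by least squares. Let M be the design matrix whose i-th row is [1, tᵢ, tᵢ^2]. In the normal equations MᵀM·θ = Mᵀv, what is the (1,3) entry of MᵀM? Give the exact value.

51

Row 1 ↔ basis 1, column 3 ↔ basis t^2, so (MᵀM)_{1,3} = Σᵢ t^2 = (1)·(4) + (1)·(1) + (1)·(0) + (1)·(1) + (1)·(9) + (1)·(36) = 51.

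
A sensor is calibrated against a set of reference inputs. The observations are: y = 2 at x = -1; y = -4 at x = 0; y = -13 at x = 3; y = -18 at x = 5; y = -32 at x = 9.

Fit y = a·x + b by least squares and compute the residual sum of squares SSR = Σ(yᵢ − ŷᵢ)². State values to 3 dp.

Forming MᵀM = [[116, 16]; [16, 5]] and Mᵀy = [-419, -65]ᵀ gives MᵀM·[a, b]ᵀ = Mᵀy.
Determinant 116·5 − 16² = 324.
a = ((-419)·5 − 16·(-65))/324 = -1055/324; b = (116·(-65) − 16·(-419))/324 = -209/81.
Residuals: 143/108, -115/81, -211/324, 31/36, -37/324; SSR = 1603/324.

SSR = 4.948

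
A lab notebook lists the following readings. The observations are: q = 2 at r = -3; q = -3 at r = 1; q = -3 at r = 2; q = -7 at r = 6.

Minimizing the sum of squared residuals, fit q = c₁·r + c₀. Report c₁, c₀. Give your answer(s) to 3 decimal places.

c₁ = -0.988, c₀ = -1.268

With design matrix M, MᵀM = [[50, 6]; [6, 4]] and Mᵀq = [-57, -11]ᵀ.
det = 50·4 − 6² = 164.
c₁ = ((-57)·4 − 6·(-11))/164 = -81/82; c₀ = (50·(-11) − 6·(-57))/164 = -52/41.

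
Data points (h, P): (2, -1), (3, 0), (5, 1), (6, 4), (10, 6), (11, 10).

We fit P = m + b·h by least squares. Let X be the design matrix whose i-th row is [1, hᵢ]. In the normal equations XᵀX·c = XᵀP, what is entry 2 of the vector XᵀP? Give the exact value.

197

Entry 2 ↔ basis h, so (XᵀP)_{2} = Σᵢ (h)·Pᵢ = (2)·(-1) + (3)·(0) + (5)·(1) + (6)·(4) + (10)·(6) + (11)·(10) = 197.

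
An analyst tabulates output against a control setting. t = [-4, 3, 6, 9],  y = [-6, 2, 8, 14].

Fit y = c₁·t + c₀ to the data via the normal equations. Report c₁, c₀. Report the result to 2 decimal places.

The normal equations are: 142·c₁ + 14·c₀ = 204;  14·c₁ + 4·c₀ = 18.
Δ = 142·4 − 14² = 372.
c₁ = (204·4 − 14·18)/372 = 47/31; c₀ = (142·18 − 14·204)/372 = -25/31.

c₁ = 1.52, c₀ = -0.81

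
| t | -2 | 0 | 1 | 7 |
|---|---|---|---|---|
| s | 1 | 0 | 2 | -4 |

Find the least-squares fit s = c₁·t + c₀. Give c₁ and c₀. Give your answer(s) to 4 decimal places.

c₁ = -0.5889, c₀ = 0.6333

Setting ∂/∂c₁ … = 0 gives: 54·c₁ + 6·c₀ = -28;  6·c₁ + 4·c₀ = -1.
(Σt·t = 54, Σt = 6, Σ1 = 4, Σt·s = -28, Σs = -1.)
Eliminating c₀: 4·(row 1) − 6·(row 2) gives 180·c₁ = 4·(-28) − 6·(-1) = -106, so c₁ = -53/90.
Then c₀ = ((-1) − 6·(-53/90))/4 = 19/30.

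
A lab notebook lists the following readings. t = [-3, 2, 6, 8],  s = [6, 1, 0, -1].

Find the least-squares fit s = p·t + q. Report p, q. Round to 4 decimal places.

p = -0.6148, q = 3.4982

XᵀX·[p, q]ᵀ = Xᵀs reads: 113·p + 13·q = -24;  13·p + 4·q = 6.
Eliminating q: 4·(row 1) − 13·(row 2) gives 283·p = 4·(-24) − 13·6 = -174, so p = -174/283.
Then q = (6 − 13·(-174/283))/4 = 990/283.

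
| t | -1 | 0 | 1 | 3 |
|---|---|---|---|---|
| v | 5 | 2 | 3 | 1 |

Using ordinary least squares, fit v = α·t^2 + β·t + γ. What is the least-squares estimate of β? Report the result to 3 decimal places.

Entries of AᵀA: Σt^2·t^2 = 83, Σt^2·t = 27, Σt^2 = 11, Σt·t = 11, Σt = 3, Σ1 = 4.
And Σt^2·v = 17, Σt·v = 1, Σv = 11.
Inverting the 3×3 Gram matrix, [α, β, γ]ᵀ = [2/11, -67/55, 174/55]ᵀ.

β = -1.218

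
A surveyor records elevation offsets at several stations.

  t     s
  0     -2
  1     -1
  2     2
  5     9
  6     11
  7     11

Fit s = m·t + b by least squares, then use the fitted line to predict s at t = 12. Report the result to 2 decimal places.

Sums needed: Σt·t = 115, Σt = 21, Σ1 = 6.
For Mᵀs: Σt·s = 191, Σs = 30.
Normal equations: [[115, 21]; [21, 6]]·[m, b]ᵀ = [191, 30]ᵀ.
Eliminating b: 6·(row 1) − 21·(row 2) gives 249·m = 6·191 − 21·30 = 516, so m = 172/83.
Then b = (30 − 21·(172/83))/6 = -187/83.
At t = 12: ŝ = (172/83)·(12) + (-187/83)·(1) = 1877/83.

ŝ = 22.61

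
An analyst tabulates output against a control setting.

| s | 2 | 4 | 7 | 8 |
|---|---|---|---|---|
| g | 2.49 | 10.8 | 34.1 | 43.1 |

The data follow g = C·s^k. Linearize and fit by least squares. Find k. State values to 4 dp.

k = 2.0660

With ln gᵢ as the transformed response and ln sᵢ as the regressor:
AᵀA = [[10.5129, 6.1048]; [6.1048, 4]], rhs = [18.6248, 10.5846]ᵀ  (here Σln s = 6.1048, Σ(ln s)² = 10.5129, Σln g = 10.5846, Σln s·ln g = 18.6248).
Slope k = (n·Σln s·ln g − Σln s·Σln g)/(n·Σ(ln s)² − (Σln s)²) = (4·18.6248 − 6.1048·10.5846)/4.7831 = 2.06605; ln C = (Σln g − k·Σln s)/n = -0.50704.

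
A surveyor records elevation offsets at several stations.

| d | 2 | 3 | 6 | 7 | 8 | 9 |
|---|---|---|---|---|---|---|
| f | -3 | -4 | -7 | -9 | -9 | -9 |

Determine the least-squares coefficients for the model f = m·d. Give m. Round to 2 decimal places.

From the data, Σd·d = 243.
And Σd·f = -276.
m = (-276)/243 = -1.1358.

m = -1.14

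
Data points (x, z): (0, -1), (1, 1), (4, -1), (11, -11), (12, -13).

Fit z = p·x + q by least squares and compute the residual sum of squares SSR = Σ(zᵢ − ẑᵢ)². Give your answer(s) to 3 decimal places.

From the data, Σx·x = 282, Σx = 28, Σ1 = 5.
Right-hand side: Σx·z = -280, Σz = -25.
So AᵀA·[p, q]ᵀ = Aᵀz: [[282, 28]; [28, 5]]·[p, q]ᵀ = [-280, -25]ᵀ.
det = 282·5 − 28² = 626.
p = ((-280)·5 − 28·(-25))/626 = -350/313; q = (282·(-25) − 28·(-280))/626 = 395/313.
Residuals: -708/313, 268/313, 692/313, 12/313, -264/313; SSR = 3584/313.

SSR = 11.450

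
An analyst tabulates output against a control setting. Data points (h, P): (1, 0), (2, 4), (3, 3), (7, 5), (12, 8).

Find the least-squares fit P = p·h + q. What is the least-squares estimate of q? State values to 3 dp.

q = 1.073

From the data, Σh·h = 207, Σh = 25, Σ1 = 5.
Right-hand side: Σh·P = 148, ΣP = 20.
So XᵀX·[p, q]ᵀ = XᵀP: [[207, 25]; [25, 5]]·[p, q]ᵀ = [148, 20]ᵀ.
det = 207·5 − 25² = 410.
p = (148·5 − 25·20)/410 = 24/41; q = (207·20 − 25·148)/410 = 44/41.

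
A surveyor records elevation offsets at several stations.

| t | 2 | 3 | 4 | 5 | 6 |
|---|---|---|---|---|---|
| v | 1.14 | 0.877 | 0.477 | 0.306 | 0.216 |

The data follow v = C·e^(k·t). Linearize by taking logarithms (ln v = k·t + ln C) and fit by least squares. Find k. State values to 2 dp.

With ln vᵢ as the transformed response and tᵢ as the regressor:
Σt = 20.0000, Σ(t)² = 90.0000, Σln v = -3.4571, Σt·ln v = -18.2084.
Equations: 90.0000·k + 20.0000·ln C = -18.2084;  20.0000·k + 5·ln C = -3.4571.
Δ = 90.0000·5 − (20.0000)² = 50.0000; k = (-18.2084·5 − 20.0000·-3.4571)/50.0000 = -0.43799, ln C = (90.0000·-3.4571 − 20.0000·-18.2084)/50.0000 = 1.06055.

k = -0.44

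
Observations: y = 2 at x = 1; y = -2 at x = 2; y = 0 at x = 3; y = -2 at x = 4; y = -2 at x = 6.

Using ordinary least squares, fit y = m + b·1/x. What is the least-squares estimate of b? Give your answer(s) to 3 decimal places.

With design matrix A, AᵀA = [[5, 9/4]; [9/4, 209/144]] and Aᵀy = [-4, 1/6]ᵀ.
det = 5·(209/144) − (9/4)² = 79/36.
m = ((-4)·(209/144) − (9/4)·(1/6))/(79/36) = -445/158; b = (5·(1/6) − (9/4)·(-4))/(79/36) = 354/79.

b = 4.481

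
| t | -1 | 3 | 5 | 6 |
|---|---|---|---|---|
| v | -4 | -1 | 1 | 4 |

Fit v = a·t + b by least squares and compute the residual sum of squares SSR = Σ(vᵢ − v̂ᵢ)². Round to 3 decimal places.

Normal-equation sums: Σt·t = 71, Σt = 13, Σ1 = 4.
For Mᵀv: Σt·v = 30, Σv = 0.
Eliminating b: 4·(row 1) − 13·(row 2) gives 115·a = 4·30 − 13·0 = 120, so a = 24/23.
Then b = (0 − 13·(24/23))/4 = -78/23.
Residuals: 10/23, -17/23, -19/23, 26/23; SSR = 62/23.

SSR = 2.696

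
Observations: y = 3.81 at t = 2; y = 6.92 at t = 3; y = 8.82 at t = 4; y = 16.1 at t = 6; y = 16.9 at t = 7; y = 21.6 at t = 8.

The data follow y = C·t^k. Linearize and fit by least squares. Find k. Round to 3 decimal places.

Let Y = ln y. Fitting Y = k·ln t + ln C by least squares:
Σln t = 8.9952, Σ(ln t)² = 14.9303, Σln y = 14.1279, Σln t·ln y = 22.9405.
Equations: 14.9303·k + 8.9952·ln C = 22.9405;  8.9952·k + 6·ln C = 14.1279.
Δ = 14.9303·6 − (8.9952)² = 8.6686; k = (22.9405·6 − 8.9952·14.1279)/8.6686 = 1.21823, ln C = (14.9303·14.1279 − 8.9952·22.9405)/8.6686 = 0.52829.

k = 1.218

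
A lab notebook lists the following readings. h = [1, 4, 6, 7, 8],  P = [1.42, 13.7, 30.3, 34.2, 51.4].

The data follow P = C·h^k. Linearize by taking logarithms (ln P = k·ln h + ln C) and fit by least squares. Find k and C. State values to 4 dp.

k = 1.6932, C = 1.3921

Taking logs, ln P = k·ln h + ln C, so regress ln P on ln h.
Σln h = 7.2034, Σ(ln h)² = 13.2429, Σln P = 13.8511, Σln h·ln P = 24.8061.
Normal system: [[13.2429, 7.2034]; [7.2034, 5]]·[k, ln C]ᵀ = [24.8061, 13.8511]ᵀ.
Solving (det = 14.3252): k = 1.69320, ln C = 0.33084, so C = exp(0.33084) = 1.39214.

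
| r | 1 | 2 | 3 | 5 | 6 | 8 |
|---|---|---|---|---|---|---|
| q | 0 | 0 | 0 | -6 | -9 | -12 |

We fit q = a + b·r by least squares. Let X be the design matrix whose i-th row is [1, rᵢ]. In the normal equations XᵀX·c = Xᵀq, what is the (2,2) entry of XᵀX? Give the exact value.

139

Row 2 ↔ basis r, column 2 ↔ basis r, so (XᵀX)_{2,2} = Σᵢ (r)·(r) = (1)·(1) + (2)·(2) + (3)·(3) + (5)·(5) + (6)·(6) + (8)·(8) = 139.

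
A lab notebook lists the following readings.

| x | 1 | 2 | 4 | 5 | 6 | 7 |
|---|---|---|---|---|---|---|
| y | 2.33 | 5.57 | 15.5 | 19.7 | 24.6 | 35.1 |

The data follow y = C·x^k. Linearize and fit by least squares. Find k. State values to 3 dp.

With ln yᵢ as the transformed response and ln xᵢ as the regressor:
Sums: Σln x = 7.4265, Σ(ln x)² = 11.9895, Σln y = 15.0457, Σln x·ln y = 22.4496.
Normal system: [[11.9895, 7.4265]; [7.4265, 6]]·[k, ln C]ᵀ = [22.4496, 15.0457]ᵀ.
Solving (det = 16.7835): k = 1.36803, ln C = 0.81432.

k = 1.368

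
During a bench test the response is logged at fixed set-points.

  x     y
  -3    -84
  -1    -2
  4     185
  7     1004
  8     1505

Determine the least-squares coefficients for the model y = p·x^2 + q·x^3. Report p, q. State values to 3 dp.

Setting ∂/∂p … = 0 gives: 6835·p + 50355·q = 147718;  50355·p + 384619·q = 1129042.
(Σx^2·x^2 = 6835, Σx^2·x^3 = 50355, Σx^3·x^3 = 384619, Σx^2·y = 147718, Σx^3·y = 1129042.)
Determinant 6835·384619 − 50355² = 93244840.
p = (147718·384619 − 50355·1129042)/93244840 = -9440117/23311210; q = (6835·1129042 − 50355·147718)/93244840 = 13933109/4662242.

p = -0.405, q = 2.988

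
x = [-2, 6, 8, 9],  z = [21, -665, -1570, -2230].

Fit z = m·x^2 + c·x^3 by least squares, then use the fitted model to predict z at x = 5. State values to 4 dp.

Entries of AᵀA: Σx^2·x^2 = 11969, Σx^2·x^3 = 99561, Σx^3·x^3 = 840305.
For Aᵀz: Σx^2·z = -304966, Σx^3·z = -2573318.
Normal equations: [[11969, 99561]; [99561, 840305]]·[m, c]ᵀ = [-304966, -2573318]ᵀ.
Eliminating c: 840305·(row 1) − 99561·(row 2) gives 145217824·m = 840305·(-304966) − 99561·(-2573318) = -62341232, so m = -3896327/9076114.
Then c = ((-2573318) − 99561·(-3896327/9076114))/840305 = -27332701/9076114.
At x = 5: ẑ = (-3896327/9076114)·(25) + (-27332701/9076114)·(125) = -1756997900/4538057.

ẑ = -387.1696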